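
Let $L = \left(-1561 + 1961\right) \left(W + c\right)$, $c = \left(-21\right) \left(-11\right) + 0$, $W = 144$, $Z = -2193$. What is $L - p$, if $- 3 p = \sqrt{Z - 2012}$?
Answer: $150000 + \frac{29 i \sqrt{5}}{3} \approx 1.5 \cdot 10^{5} + 21.615 i$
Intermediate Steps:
$c = 231$ ($c = 231 + 0 = 231$)
$p = - \frac{29 i \sqrt{5}}{3}$ ($p = - \frac{\sqrt{-2193 - 2012}}{3} = - \frac{\sqrt{-4205}}{3} = - \frac{29 i \sqrt{5}}{3} \approx - 21.615 i$)
$L = 150000$ ($L = \left(-1561 + 1961\right) \left(144 + 231\right) = 400 \cdot 375 = 150000$)
$L - p = 150000 - - \frac{29 i \sqrt{5}}{3} = 150000 + \frac{29 i \sqrt{5}}{3}$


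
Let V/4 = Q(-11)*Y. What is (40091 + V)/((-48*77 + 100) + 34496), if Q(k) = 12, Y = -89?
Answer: 35819/30900 ≈ 1.1592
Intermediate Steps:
V = -4272 (V = 4*(12*(-89)) = 4*(-1068) = -4272)
(40091 + V)/((-48*77 + 100) + 34496) = (40091 - 4272)/((-48*77 + 100) + 34496) = 35819/((-3696 + 100) + 34496) = 35819/(-3596 + 34496) = 35819/30900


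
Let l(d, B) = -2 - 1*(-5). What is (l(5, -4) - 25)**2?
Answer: 484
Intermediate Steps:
l(d, B) = 3 (l(d, B) = -2 + 5 = 3)
(l(5, -4) - 25)**2 = (3 - 25)**2 = (-22)**2 = 484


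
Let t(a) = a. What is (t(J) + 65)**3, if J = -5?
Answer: 216000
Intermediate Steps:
(t(J) + 65)**3 = (-5 + 65)**3 = 60**3 = 216000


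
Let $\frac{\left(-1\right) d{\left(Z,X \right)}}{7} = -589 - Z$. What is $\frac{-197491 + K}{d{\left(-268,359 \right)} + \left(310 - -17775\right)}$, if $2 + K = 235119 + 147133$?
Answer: $\frac{8033}{884} \approx 9.0871$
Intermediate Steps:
$d{\left(Z,X \right)} = 4123 + 7 Z$ ($d{\left(Z,X \right)} = - 7 \left(-589 - Z\right) = 4123 + 7 Z$)
$K = 382250$ ($K = -2 + \left(235119 + 147133\right) = -2 + 382252 = 382250$)
$\frac{-197491 + K}{d{\left(-268,359 \right)} + \left(310 - -17775\right)} = \frac{-197491 + 382250}{\left(4123 + 7 \left(-268\right)\right) + \left(310 - -17775\right)} = \frac{184759}{\left(4123 - 1876\right) + \left(310 + 17775\right)} = \frac{184759}{2247 + 18085} = \frac{184759}{20332} = 184759 \cdot \frac{1}{20332} = \frac{8033}{884}$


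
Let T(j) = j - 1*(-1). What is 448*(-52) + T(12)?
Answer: -23283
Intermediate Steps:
T(j) = 1 + j (T(j) = j + 1 = 1 + j)
448*(-52) + T(12) = 448*(-52) + (1 + 12) = -23296 + 13 = -23283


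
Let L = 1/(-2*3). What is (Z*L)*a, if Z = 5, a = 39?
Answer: -65/2 ≈ -32.500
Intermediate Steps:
L = -1/6 (L = 1/(-6) = -1/6 ≈ -0.16667)
(Z*L)*a = (5*(-1/6))*39 = -5/6*39 = -65/2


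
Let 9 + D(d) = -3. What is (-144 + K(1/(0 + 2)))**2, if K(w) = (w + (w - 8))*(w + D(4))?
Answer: 16129/4 ≈ 4032.3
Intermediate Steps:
D(d) = -12 (D(d) = -9 - 3 = -12)
K(w) = (-12 + w)*(-8 + 2*w) (K(w) = (w + (w - 8))*(w - 12) = (w + (-8 + w))*(-12 + w) = (-8 + 2*w)*(-12 + w) = (-12 + w)*(-8 + 2*w))
(-144 + K(1/(0 + 2)))**2 = (-144 + (96 - 32/(0 + 2) + 2*(1/(0 + 2))**2))**2 = (-144 + (96 - 32/2 + 2*(1/2)**2))**2 = (-144 + (96 - 32*1/2 + 2*(1/2)**2))**2 = (-144 + (96 - 16 + 2*(1/4)))**2 = (-144 + (96 - 16 + 1/2))**2 = (-144 + 161/2)**2 = (-127/2)**2 = 16129/4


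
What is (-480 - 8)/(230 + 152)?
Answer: -244/191 ≈ -1.2775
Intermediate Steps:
(-480 - 8)/(230 + 152) = -488/382 = -488*1/382 = -244/191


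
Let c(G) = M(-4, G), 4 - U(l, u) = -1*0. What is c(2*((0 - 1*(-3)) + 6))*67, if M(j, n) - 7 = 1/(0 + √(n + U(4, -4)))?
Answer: 469 + 67*√22/22 ≈ 483.28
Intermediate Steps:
U(l, u) = 4 (U(l, u) = 4 - (-1)*0 = 4 - 1*0 = 4 + 0 = 4)
M(j, n) = 7 + (4 + n)^(-½) (M(j, n) = 7 + 1/(0 + √(n + 4)) = 7 + 1/(0 + √(4 + n)) = 7 + 1/(√(4 + n)) = 7 + (4 + n)^(-½))
c(G) = 7 + (4 + G)^(-½)
c(2*((0 - 1*(-3)) + 6))*67 = (7 + (4 + 2*((0 - 1*(-3)) + 6))^(-½))*67 = (7 + (4 + 2*((0 + 3) + 6))^(-½))*67 = (7 + (4 + 2*(3 + 6))^(-½))*67 = (7 + (4 + 2*9)^(-½))*67 = (7 + (4 + 18)^(-½))*67 = (7 + 22^(-½))*67 = (7 + √22/22)*67 = 469 + 67*√22/22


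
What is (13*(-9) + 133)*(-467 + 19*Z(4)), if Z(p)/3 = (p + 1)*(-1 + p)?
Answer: 6208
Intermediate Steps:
Z(p) = 3*(1 + p)*(-1 + p) (Z(p) = 3*((p + 1)*(-1 + p)) = 3*((1 + p)*(-1 + p)) = 3*(1 + p)*(-1 + p))
(13*(-9) + 133)*(-467 + 19*Z(4)) = (13*(-9) + 133)*(-467 + 19*(-3 + 3*4²)) = (-117 + 133)*(-467 + 19*(-3 + 3*16)) = 16*(-467 + 19*(-3 + 48)) = 16*(-467 + 19*45) = 16*(-467 + 855) = 16*388 = 6208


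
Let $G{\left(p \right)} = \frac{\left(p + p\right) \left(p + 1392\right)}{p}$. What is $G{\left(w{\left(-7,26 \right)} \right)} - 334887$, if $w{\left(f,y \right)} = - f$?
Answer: $-332089$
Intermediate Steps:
$G{\left(p \right)} = 2784 + 2 p$ ($G{\left(p \right)} = \frac{2 p \left(1392 + p\right)}{p} = 2784 + 2 p$)
$G{\left(w{\left(-7,26 \right)} \right)} - 334887 = \left(2784 + 2 \left(\left(-1\right) \left(-7\right)\right)\right) - 334887 = \left(2784 + 2 \cdot 7\right) - 334887 = \left(2784 + 14\right) - 334887 = 2798 - 334887 = -332089$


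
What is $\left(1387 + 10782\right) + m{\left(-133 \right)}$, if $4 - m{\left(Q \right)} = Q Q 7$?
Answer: $-111650$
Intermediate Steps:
$m{\left(Q \right)} = 4 - 7 Q^{2}$ ($m{\left(Q \right)} = 4 - Q Q 7 = 4 - Q^{2} \cdot 7 = 4 - 7 Q^{2}$)
$\left(1387 + 10782\right) + m{\left(-133 \right)} = \left(1387 + 10782\right) + \left(4 - 7 \left(-133\right)^{2}\right) = 12169 + \left(4 - 123823\right) = 12169 - 123819 = -111650$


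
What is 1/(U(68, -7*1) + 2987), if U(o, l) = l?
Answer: 1/2980 ≈ 0.00033557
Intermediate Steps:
1/(U(68, -7*1) + 2987) = 1/(-7*1 + 2987) = 1/(-7 + 2987) = 1/2980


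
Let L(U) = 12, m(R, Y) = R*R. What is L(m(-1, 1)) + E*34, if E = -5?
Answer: -158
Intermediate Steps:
m(R, Y) = R**2
L(m(-1, 1)) + E*34 = 12 - 5*34 = 12 - 170 = -158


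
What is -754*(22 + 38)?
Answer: -45240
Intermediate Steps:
-754*(22 + 38) = -754*60 = -45240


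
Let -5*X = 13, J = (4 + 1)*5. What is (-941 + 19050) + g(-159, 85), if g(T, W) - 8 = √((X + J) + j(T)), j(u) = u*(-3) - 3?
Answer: 18117 + √12410/5 ≈ 18139.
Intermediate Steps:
j(u) = -3 - 3*u (j(u) = -3*u - 3 = -3 - 3*u)
J = 25 (J = 5*5 = 25)
X = -13/5 (X = -⅕*13 = -13/5 ≈ -2.6000)
g(T, W) = 8 + √(97/5 - 3*T) (g(T, W) = 8 + √((-13/5 + 25) + (-3 - 3*T)) = 8 + √(112/5 + (-3 - 3*T)) = 8 + √(97/5 - 3*T))
(-941 + 19050) + g(-159, 85) = (-941 + 19050) + (8 + √(485 - 75*(-159))/5) = 18109 + (8 + √(485 + 11925)/5) = 18109 + (8 + √12410/5) = 18117 + √12410/5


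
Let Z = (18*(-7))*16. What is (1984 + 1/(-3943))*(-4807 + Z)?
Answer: -53375721753/3943 ≈ -1.3537e+7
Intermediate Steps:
Z = -2016 (Z = -126*16 = -2016)
(1984 + 1/(-3943))*(-4807 + Z) = (1984 + 1/(-3943))*(-4807 - 2016) = (1984 - 1/3943)*(-6823) = (7822911/3943)*(-6823) = -53375721753/3943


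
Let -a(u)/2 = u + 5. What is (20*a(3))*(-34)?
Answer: 10880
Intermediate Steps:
a(u) = -10 - 2*u (a(u) = -2*(u + 5) = -2*(5 + u) = -10 - 2*u)
(20*a(3))*(-34) = (20*(-10 - 2*3))*(-34) = (20*(-10 - 6))*(-34) = (20*(-16))*(-34) = -320*(-34) = 10880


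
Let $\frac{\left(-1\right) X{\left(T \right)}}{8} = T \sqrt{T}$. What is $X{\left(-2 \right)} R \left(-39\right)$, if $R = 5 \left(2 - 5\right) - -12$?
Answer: $1872 i \sqrt{2} \approx 2647.4 i$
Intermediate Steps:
$X{\left(T \right)} = - 8 T^{\frac{3}{2}}$ ($X{\left(T \right)} = - 8 T \sqrt{T} = - 8 T^{\frac{3}{2}}$)
$R = -3$ ($R = 5 \left(-3\right) + 12 = -15 + 12 = -3$)
$X{\left(-2 \right)} R \left(-39\right) = - 8 \left(-2\right)^{\frac{3}{2}} \left(-3\right) \left(-39\right) = - 8 \left(- 2 i \sqrt{2}\right) \left(-3\right) \left(-39\right) = 16 i \sqrt{2} \left(-3\right) \left(-39\right) = - 48 i \sqrt{2} \left(-39\right) = 1872 i \sqrt{2}$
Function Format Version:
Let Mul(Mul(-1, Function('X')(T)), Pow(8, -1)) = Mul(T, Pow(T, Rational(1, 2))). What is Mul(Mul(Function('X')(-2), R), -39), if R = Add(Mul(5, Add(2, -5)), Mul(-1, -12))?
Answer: Mul(1872, I, Pow(2, Rational(1, 2))) ≈ Mul(2647.4, I)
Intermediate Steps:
Function('X')(T) = Mul(-8, Pow(T, Rational(3, 2))) (Function('X')(T) = Mul(-8, Mul(T, Pow(T, Rational(1, 2)))) = Mul(-8, Pow(T, Rational(3, 2))))
R = -3 (R = Add(Mul(5, -3), 12) = Add(-15, 12) = -3)
Mul(Mul(Function('X')(-2), R), -39) = Mul(Mul(Mul(-8, Pow(-2, Rational(3, 2))), -3), -39) = Mul(Mul(Mul(-8, Mul(-2, I, Pow(2, Rational(1, 2)))), -3), -39) = Mul(Mul(Mul(16, I, Pow(2, Rational(1, 2))), -3), -39) = Mul(Mul(-48, I, Pow(2, Rational(1, 2))), -39) = Mul(1872, I, Pow(2, Rational(1, 2)))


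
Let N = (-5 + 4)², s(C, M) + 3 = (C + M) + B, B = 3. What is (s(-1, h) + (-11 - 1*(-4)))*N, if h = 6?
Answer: -2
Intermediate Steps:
s(C, M) = C + M (s(C, M) = -3 + ((C + M) + 3) = -3 + (3 + C + M) = C + M)
N = 1 (N = (-1)² = 1)
(s(-1, h) + (-11 - 1*(-4)))*N = ((-1 + 6) + (-11 - 1*(-4)))*1 = (5 + (-11 + 4))*1 = (5 - 7)*1 = -2*1 = -2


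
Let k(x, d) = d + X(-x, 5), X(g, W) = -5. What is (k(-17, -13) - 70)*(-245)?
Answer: 21560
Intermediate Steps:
k(x, d) = -5 + d (k(x, d) = d - 5 = -5 + d)
(k(-17, -13) - 70)*(-245) = ((-5 - 13) - 70)*(-245) = (-18 - 70)*(-245) = -88*(-245) = 21560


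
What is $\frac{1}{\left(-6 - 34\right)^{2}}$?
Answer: $\frac{1}{1600} \approx 0.000625$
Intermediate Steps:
$\frac{1}{\left(-6 - 34\right)^{2}} = \frac{1}{\left(-40\right)^{2}} = \frac{1}{1600}$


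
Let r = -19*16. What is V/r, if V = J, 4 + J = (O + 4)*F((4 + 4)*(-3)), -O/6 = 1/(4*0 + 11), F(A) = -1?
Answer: 41/1672 ≈ 0.024522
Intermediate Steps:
r = -304
O = -6/11 (O = -6/(4*0 + 11) = -6/(0 + 11) = -6/11 ≈ -0.54545)
J = -82/11 (J = -4 + (-6/11 + 4)*(-1) = -4 + (38/11)*(-1) = -4 - 38/11 = -82/11 ≈ -7.4545)
V = -82/11 ≈ -7.4545
V/r = -82/11/(-304) = -82/11*(-1/304) = 41/1672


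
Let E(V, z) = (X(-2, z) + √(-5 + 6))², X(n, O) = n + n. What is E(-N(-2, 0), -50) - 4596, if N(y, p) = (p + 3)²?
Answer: -4587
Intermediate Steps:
X(n, O) = 2*n
N(y, p) = (3 + p)²
E(V, z) = 9 (E(V, z) = (2*(-2) + √(-5 + 6))² = (-4 + √1)² = (-4 + 1)² = (-3)² = 9)
E(-N(-2, 0), -50) - 4596 = 9 - 4596 = -4587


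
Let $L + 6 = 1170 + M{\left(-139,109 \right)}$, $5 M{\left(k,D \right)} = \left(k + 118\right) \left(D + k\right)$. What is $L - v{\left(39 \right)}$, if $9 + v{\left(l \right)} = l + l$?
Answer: $1221$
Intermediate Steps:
$v{\left(l \right)} = -9 + 2 l$ ($v{\left(l \right)} = -9 + \left(l + l\right) = -9 + 2 l$)
$M{\left(k,D \right)} = \frac{\left(118 + k\right) \left(D + k\right)}{5}$ ($M{\left(k,D \right)} = \frac{\left(k + 118\right) \left(D + k\right)}{5} = \frac{\left(118 + k\right) \left(D + k\right)}{5}$)
$L = 1290$ ($L = -6 + \left(1170 + \left(\frac{\left(-139\right)^{2}}{5} + \frac{118}{5} \cdot 109 + \frac{118}{5} \left(-139\right) + \frac{1}{5} \cdot 109 \left(-139\right)\right)\right) = -6 + \left(1170 + \left(\frac{1}{5} \cdot 19321 + \frac{12862}{5} - \frac{16402}{5} - \frac{15151}{5}\right)\right) = -6 + \left(1170 + \left(\frac{19321}{5} + \frac{12862}{5} - \frac{16402}{5} - \frac{15151}{5}\right)\right) = -6 + \left(1170 + 126\right) = -6 + 1296 = 1290$)
$L - v{\left(39 \right)} = 1290 - \left(-9 + 2 \cdot 39\right) = 1290 - \left(-9 + 78\right) = 1290 - 69 = 1221$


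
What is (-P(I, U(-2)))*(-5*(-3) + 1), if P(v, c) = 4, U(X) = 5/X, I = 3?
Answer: -64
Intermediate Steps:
(-P(I, U(-2)))*(-5*(-3) + 1) = (-1*4)*(-5*(-3) + 1) = -4*(15 + 1) = -4*16 = -64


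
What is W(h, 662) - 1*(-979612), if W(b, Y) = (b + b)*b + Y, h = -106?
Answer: 1002746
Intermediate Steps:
W(b, Y) = Y + 2*b² (W(b, Y) = (2*b)*b + Y = 2*b² + Y = Y + 2*b²)
W(h, 662) - 1*(-979612) = (662 + 2*(-106)²) - 1*(-979612) = (662 + 2*11236) + 979612 = (662 + 22472) + 979612 = 23134 + 979612 = 1002746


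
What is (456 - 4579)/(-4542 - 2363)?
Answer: 4123/6905 ≈ 0.59710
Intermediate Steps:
(456 - 4579)/(-4542 - 2363) = -4123/(-6905) = -4123*(-1/6905) = 4123/6905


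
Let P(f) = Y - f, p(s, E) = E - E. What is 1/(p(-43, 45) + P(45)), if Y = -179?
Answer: -1/224 ≈ -0.0044643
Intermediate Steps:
p(s, E) = 0
P(f) = -179 - f
1/(p(-43, 45) + P(45)) = 1/(0 + (-179 - 1*45)) = 1/(0 + (-179 - 45)) = 1/(0 - 224) = 1/(-224) = -1/224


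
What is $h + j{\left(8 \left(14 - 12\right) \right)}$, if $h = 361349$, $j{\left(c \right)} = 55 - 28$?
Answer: $361376$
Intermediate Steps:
$j{\left(c \right)} = 27$ ($j{\left(c \right)} = 55 - 28 = 27$)
$h + j{\left(8 \left(14 - 12\right) \right)} = 361349 + 27 = 361376$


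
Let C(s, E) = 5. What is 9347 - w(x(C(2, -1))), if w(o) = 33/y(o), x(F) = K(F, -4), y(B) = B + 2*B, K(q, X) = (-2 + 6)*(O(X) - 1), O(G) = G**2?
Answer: 560809/60 ≈ 9346.8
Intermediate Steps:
K(q, X) = -4 + 4*X**2 (K(q, X) = (-2 + 6)*(X**2 - 1) = 4*(-1 + X**2) = -4 + 4*X**2)
y(B) = 3*B
x(F) = 60 (x(F) = -4 + 4*(-4)**2 = -4 + 4*16 = -4 + 64 = 60)
w(o) = 11/o (w(o) = 33/((3*o)) = 33*(1/(3*o)) = 11/o)
9347 - w(x(C(2, -1))) = 9347 - 11/60 = 560809/60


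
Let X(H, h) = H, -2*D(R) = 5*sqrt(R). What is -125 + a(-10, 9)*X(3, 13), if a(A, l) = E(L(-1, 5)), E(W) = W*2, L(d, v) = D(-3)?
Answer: -125 - 15*I*sqrt(3) ≈ -125.0 - 25.981*I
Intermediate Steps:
D(R) = -5*sqrt(R)/2
L(d, v) = -5*I*sqrt(3)/2
E(W) = 2*W
a(A, l) = -5*I*sqrt(3) (a(A, l) = 2*(-5*I*sqrt(3)/2) = -5*I*sqrt(3))
-125 + a(-10, 9)*X(3, 13) = -125 - 5*I*sqrt(3)*3 = -125 - 15*I*sqrt(3)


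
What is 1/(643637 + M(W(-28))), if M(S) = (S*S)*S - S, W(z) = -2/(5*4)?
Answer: 1000/643637099 ≈ 1.5537e-6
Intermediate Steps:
W(z) = -⅒ (W(z) = -2/20 = -2*1/20 = -⅒)
M(S) = S³ - S (M(S) = S²*S - S = S³ - S)
1/(643637 + M(W(-28))) = 1/(643637 + ((-⅒)³ - 1*(-⅒))) = 1/(643637 + (-1/1000 + ⅒)) = 1/(643637 + 99/1000) = 1/(643637099/1000) = 1000/643637099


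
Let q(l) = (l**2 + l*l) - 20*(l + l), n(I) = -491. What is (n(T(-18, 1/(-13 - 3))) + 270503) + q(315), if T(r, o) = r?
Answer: 455862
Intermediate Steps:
q(l) = -40*l + 2*l**2 (q(l) = (l**2 + l**2) - 40*l = 2*l**2 - 40*l = -40*l + 2*l**2)
(n(T(-18, 1/(-13 - 3))) + 270503) + q(315) = (-491 + 270503) + 2*315*(-20 + 315) = 270012 + 2*315*295 = 270012 + 185850 = 455862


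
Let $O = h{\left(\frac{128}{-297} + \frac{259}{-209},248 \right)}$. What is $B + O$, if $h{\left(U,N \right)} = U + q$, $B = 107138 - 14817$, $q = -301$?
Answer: $\frac{519259435}{5643} \approx 92018.0$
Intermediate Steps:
$B = 92321$ ($B = 107138 - 14817 = 92321$)
$h{\left(U,N \right)} = -301 + U$ ($h{\left(U,N \right)} = U - 301 = -301 + U$)
$O = - \frac{1707968}{5643}$ ($O = -301 + \left(\frac{128}{-297} + \frac{259}{-209}\right) = -301 + \left(128 \left(- \frac{1}{297}\right) + 259 \left(- \frac{1}{209}\right)\right) = -301 - \frac{9425}{5643} = - \frac{1707968}{5643} \approx -302.67$)
$B + O = 92321 - \frac{1707968}{5643} = \frac{519259435}{5643}$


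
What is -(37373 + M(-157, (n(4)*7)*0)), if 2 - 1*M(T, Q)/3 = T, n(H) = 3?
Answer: -37850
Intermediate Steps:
M(T, Q) = 6 - 3*T
-(37373 + M(-157, (n(4)*7)*0)) = -(37373 + (6 - 3*(-157))) = -(37373 + (6 + 471)) = -(37373 + 477) = -1*37850 = -37850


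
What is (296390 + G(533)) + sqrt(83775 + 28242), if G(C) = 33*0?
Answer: 296390 + sqrt(112017) ≈ 2.9672e+5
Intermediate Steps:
G(C) = 0
(296390 + G(533)) + sqrt(83775 + 28242) = (296390 + 0) + sqrt(83775 + 28242) = 296390 + sqrt(112017)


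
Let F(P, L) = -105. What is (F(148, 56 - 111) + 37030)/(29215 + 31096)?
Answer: 36925/60311 ≈ 0.61224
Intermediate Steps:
(F(148, 56 - 111) + 37030)/(29215 + 31096) = (-105 + 37030)/(29215 + 31096) = 36925/60311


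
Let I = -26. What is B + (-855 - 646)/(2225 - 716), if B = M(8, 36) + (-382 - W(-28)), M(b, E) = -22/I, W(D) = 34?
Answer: -8163586/19617 ≈ -416.15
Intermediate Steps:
M(b, E) = 11/13 (M(b, E) = -22/(-26) = -22*(-1/26) = 11/13)
B = -5397/13 (B = 11/13 + (-382 - 1*34) = 11/13 + (-382 - 34) = 11/13 - 416 = -5397/13 ≈ -415.15)
B + (-855 - 646)/(2225 - 716) = -5397/13 + (-855 - 646)/(2225 - 716) = -5397/13 - 1501/1509 = -8163586/19617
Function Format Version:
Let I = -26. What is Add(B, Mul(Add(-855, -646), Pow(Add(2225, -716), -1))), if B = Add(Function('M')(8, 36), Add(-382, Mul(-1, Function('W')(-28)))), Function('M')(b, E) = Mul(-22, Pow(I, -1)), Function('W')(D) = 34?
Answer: Rational(-8163586, 19617) ≈ -416.15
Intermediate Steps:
Function('M')(b, E) = Rational(11, 13) (Function('M')(b, E) = Mul(-22, Pow(-26, -1)) = Mul(-22, Rational(-1, 26)) = Rational(11, 13))
B = Rational(-5397, 13) (B = Add(Rational(11, 13), Add(-382, Mul(-1, 34))) = Add(Rational(11, 13), Add(-382, -34)) = Add(Rational(11, 13), -416) = Rational(-5397, 13) ≈ -415.15)
Add(B, Mul(Add(-855, -646), Pow(Add(2225, -716), -1))) = Add(Rational(-5397, 13), Mul(Add(-855, -646), Pow(Add(2225, -716), -1))) = Add(Rational(-5397, 13), Mul(-1501, Pow(1509, -1))) = Add(Rational(-5397, 13), Mul(-1501, Rational(1, 1509))) = Add(Rational(-5397, 13), Rational(-1501, 1509)) = Rational(-8163586, 19617)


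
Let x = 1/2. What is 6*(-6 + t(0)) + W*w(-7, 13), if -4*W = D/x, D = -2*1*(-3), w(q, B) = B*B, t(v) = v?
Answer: -543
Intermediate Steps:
w(q, B) = B²
D = 6 (D = -2*(-3) = 6)
x = ½ ≈ 0.50000
W = -3 (W = -3/(2*½) = -3*2/2 = -¼*12 = -3)
6*(-6 + t(0)) + W*w(-7, 13) = 6*(-6 + 0) - 3*13² = 6*(-6) - 3*169 = -36 - 507 = -543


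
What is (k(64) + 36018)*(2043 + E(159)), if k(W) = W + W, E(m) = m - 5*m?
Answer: 50857422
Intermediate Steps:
E(m) = -4*m
k(W) = 2*W
(k(64) + 36018)*(2043 + E(159)) = (2*64 + 36018)*(2043 - 4*159) = (128 + 36018)*(2043 - 636) = 36146*1407 = 50857422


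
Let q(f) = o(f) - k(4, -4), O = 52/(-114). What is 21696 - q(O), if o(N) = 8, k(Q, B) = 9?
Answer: 21697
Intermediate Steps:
O = -26/57 (O = 52*(-1/114) = -26/57 ≈ -0.45614)
q(f) = -1 (q(f) = 8 - 1*9 = 8 - 9 = -1)
21696 - q(O) = 21696 - 1*(-1) = 21696 + 1 = 21697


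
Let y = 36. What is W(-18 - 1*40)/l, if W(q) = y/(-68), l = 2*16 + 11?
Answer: -9/731 ≈ -0.012312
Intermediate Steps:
l = 43 (l = 32 + 11 = 43)
W(q) = -9/17 (W(q) = 36/(-68) = 36*(-1/68) = -9/17)
W(-18 - 1*40)/l = -9/17/43 = -9/17*1/43 = -9/731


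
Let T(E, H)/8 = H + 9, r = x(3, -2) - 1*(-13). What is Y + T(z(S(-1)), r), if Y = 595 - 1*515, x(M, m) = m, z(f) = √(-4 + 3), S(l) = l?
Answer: 240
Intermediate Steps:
z(f) = I (z(f) = √(-1) = I)
r = 11 (r = -2 - 1*(-13) = -2 + 13 = 11)
Y = 80 (Y = 595 - 515 = 80)
T(E, H) = 72 + 8*H (T(E, H) = 8*(H + 9) = 8*(9 + H) = 72 + 8*H)
Y + T(z(S(-1)), r) = 80 + (72 + 8*11) = 80 + (72 + 88) = 80 + 160 = 240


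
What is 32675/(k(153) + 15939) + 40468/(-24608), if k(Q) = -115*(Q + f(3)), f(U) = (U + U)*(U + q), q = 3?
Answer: -64913683/8914248 ≈ -7.2820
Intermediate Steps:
f(U) = 2*U*(3 + U) (f(U) = (U + U)*(U + 3) = (2*U)*(3 + U) = 2*U*(3 + U))
k(Q) = -4140 - 115*Q (k(Q) = -115*(Q + 2*3*(3 + 3)) = -115*(Q + 2*3*6) = -115*(Q + 36) = -115*(36 + Q) = -4140 - 115*Q)
32675/(k(153) + 15939) + 40468/(-24608) = 32675/((-4140 - 115*153) + 15939) + 40468/(-24608) = 32675/((-4140 - 17595) + 15939) + 40468*(-1/24608) = 32675/(-21735 + 15939) - 10117/6152 = 32675/(-5796) - 10117/6152 = 32675*(-1/5796) - 10117/6152 = -32675/5796 - 10117/6152 = -64913683/8914248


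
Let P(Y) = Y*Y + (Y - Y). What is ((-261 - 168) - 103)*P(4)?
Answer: -8512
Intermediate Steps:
P(Y) = Y**2 (P(Y) = Y**2 + 0 = Y**2)
((-261 - 168) - 103)*P(4) = ((-261 - 168) - 103)*4**2 = (-429 - 103)*16 = -532*16 = -8512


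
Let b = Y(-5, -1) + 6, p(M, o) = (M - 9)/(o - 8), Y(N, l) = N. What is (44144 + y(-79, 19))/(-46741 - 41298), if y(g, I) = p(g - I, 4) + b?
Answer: -25241/50308 ≈ -0.50173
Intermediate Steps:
p(M, o) = (-9 + M)/(-8 + o)
b = 1 (b = -5 + 6 = 1)
y(g, I) = 13/4 - g/4 + I/4 (y(g, I) = (-9 + (g - I))/(-8 + 4) + 1 = (-9 + g - I)/(-4) + 1 = -(-9 + g - I)/4 + 1 = (9/4 - g/4 + I/4) + 1 = 13/4 - g/4 + I/4)
(44144 + y(-79, 19))/(-46741 - 41298) = (44144 + (13/4 - 1/4*(-79) + (1/4)*19))/(-46741 - 41298) = (44144 + (13/4 + 79/4 + 19/4))/(-88039) = (44144 + 111/4)*(-1/88039) = (176687/4)*(-1/88039) = -25241/50308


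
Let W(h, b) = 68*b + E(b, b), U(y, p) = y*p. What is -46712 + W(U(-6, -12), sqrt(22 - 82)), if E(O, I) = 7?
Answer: -46705 + 136*I*sqrt(15) ≈ -46705.0 + 526.73*I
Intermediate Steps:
U(y, p) = p*y
W(h, b) = 7 + 68*b (W(h, b) = 68*b + 7 = 7 + 68*b)
-46712 + W(U(-6, -12), sqrt(22 - 82)) = -46712 + (7 + 68*sqrt(22 - 82)) = -46712 + (7 + 68*sqrt(-60)) = -46712 + (7 + 68*(2*I*sqrt(15))) = -46712 + (7 + 136*I*sqrt(15)) = -46705 + 136*I*sqrt(15)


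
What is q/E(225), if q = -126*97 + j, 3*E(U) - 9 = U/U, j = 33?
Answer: -36567/10 ≈ -3656.7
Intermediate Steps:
E(U) = 10/3 (E(U) = 3 + (U/U)/3 = 3 + (1/3)*1 = 3 + 1/3 = 10/3)
q = -12189 (q = -126*97 + 33 = -12222 + 33 = -12189)
q/E(225) = -12189/10/3 = -12189*3/10 = -36567/10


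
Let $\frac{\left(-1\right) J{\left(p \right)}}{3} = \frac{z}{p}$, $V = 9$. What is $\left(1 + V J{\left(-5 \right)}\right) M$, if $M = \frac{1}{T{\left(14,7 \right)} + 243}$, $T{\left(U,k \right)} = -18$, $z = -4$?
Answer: $- \frac{103}{1125} \approx -0.091556$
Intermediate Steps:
$J{\left(p \right)} = \frac{12}{p}$ ($J{\left(p \right)} = - 3 \left(- \frac{4}{p}\right) = \frac{12}{p}$)
$M = \frac{1}{225}$ ($M = \frac{1}{-18 + 243} = \frac{1}{225} \approx 0.0044444$)
$\left(1 + V J{\left(-5 \right)}\right) M = \left(1 + 9 \frac{12}{-5}\right) \frac{1}{225} = \left(1 + 9 \cdot 12 \left(- \frac{1}{5}\right)\right) \frac{1}{225} = \left(1 + 9 \left(- \frac{12}{5}\right)\right) \frac{1}{225} = \left(1 - \frac{108}{5}\right) \frac{1}{225} = \left(- \frac{103}{5}\right) \frac{1}{225} = - \frac{103}{1125}$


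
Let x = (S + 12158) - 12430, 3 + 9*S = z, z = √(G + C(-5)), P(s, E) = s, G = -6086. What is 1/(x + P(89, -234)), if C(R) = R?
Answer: -14850/2728591 - 9*I*√6091/2728591 ≈ -0.0054424 - 0.00025742*I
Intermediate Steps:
z = I*√6091 (z = √(-6086 - 5) = √(-6091) = I*√6091 ≈ 78.045*I)
S = -⅓ + I*√6091/9 (S = -⅓ + (I*√6091)/9 = -⅓ + I*√6091/9 ≈ -0.33333 + 8.6716*I)
x = -817/3 + I*√6091/9 (x = ((-⅓ + I*√6091/9) + 12158) - 12430 = (36473/3 + I*√6091/9) - 12430 = -817/3 + I*√6091/9 ≈ -272.33 + 8.6716*I)
1/(x + P(89, -234)) = 1/((-817/3 + I*√6091/9) + 89) = 1/(-550/3 + I*√6091/9)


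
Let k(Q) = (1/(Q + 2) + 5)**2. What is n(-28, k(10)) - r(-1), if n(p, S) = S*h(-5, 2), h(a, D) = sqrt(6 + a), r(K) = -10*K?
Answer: 2281/144 ≈ 15.840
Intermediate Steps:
k(Q) = (5 + 1/(2 + Q))**2 (k(Q) = (1/(2 + Q) + 5)**2 = (5 + 1/(2 + Q))**2)
n(p, S) = S (n(p, S) = S*sqrt(6 - 5) = S*sqrt(1) = S*1 = S)
n(-28, k(10)) - r(-1) = (11 + 5*10)**2/(2 + 10)**2 - (-10)*(-1) = (11 + 50)**2/12**2 - 1*10 = (1/144)*61**2 - 10 = (1/144)*3721 - 10 = 3721/144 - 10 = 2281/144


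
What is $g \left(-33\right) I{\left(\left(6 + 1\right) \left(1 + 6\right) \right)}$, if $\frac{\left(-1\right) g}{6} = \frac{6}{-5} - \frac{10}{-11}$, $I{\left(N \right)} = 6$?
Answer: $- \frac{1728}{5} \approx -345.6$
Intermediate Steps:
$g = \frac{96}{55}$ ($g = - 6 \left(\frac{6}{-5} - \frac{10}{-11}\right) = - 6 \left(6 \left(- \frac{1}{5}\right) - - \frac{10}{11}\right) = - 6 \left(- \frac{6}{5} + \frac{10}{11}\right) = \left(-6\right) \left(- \frac{16}{55}\right) = \frac{96}{55} \approx 1.7455$)
$g \left(-33\right) I{\left(\left(6 + 1\right) \left(1 + 6\right) \right)} = \frac{96}{55} \left(-33\right) 6 = \left(- \frac{288}{5}\right) 6 = - \frac{1728}{5}$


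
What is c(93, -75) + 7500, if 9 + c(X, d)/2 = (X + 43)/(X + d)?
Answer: 67474/9 ≈ 7497.1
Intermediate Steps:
c(X, d) = -18 + 2*(43 + X)/(X + d) (c(X, d) = -18 + 2*((X + 43)/(X + d)) = -18 + 2*((43 + X)/(X + d)) = -18 + 2*(43 + X)/(X + d))
c(93, -75) + 7500 = 2*(43 - 9*(-75) - 8*93)/(93 - 75) + 7500 = 2*(43 + 675 - 744)/18 + 7500 = 2*(1/18)*(-26) + 7500 = -26/9 + 7500 = 67474/9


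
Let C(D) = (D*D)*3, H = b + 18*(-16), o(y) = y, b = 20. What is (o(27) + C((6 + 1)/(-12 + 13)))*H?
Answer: -46632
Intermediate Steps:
H = -268 (H = 20 + 18*(-16) = 20 - 288 = -268)
C(D) = 3*D² (C(D) = D²*3 = 3*D²)
(o(27) + C((6 + 1)/(-12 + 13)))*H = (27 + 3*((6 + 1)/(-12 + 13))²)*(-268) = (27 + 3*(7/1)²)*(-268) = (27 + 3*(7*1)²)*(-268) = (27 + 3*7²)*(-268) = (27 + 3*49)*(-268) = (27 + 147)*(-268) = 174*(-268) = -46632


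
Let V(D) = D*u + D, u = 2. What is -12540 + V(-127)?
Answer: -12921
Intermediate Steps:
V(D) = 3*D (V(D) = D*2 + D = 2*D + D = 3*D)
-12540 + V(-127) = -12540 + 3*(-127) = -12540 - 381 = -12921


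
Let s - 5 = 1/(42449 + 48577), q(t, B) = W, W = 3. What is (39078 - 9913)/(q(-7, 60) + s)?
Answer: 2654773290/728209 ≈ 3645.6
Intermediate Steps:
q(t, B) = 3
s = 455131/91026 (s = 5 + 1/(42449 + 48577) = 5 + 1/91026 = 455131/91026 ≈ 5.0000)
(39078 - 9913)/(q(-7, 60) + s) = (39078 - 9913)/(3 + 455131/91026) = 29165/(728209/91026) = 29165*(91026/728209) = 2654773290/728209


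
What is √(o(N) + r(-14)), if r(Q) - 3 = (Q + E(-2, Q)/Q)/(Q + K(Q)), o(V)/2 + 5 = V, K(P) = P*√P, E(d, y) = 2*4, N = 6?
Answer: √((296 + 245*I*√14)/(1 + I*√14))/7 ≈ 2.2523 - 0.057636*I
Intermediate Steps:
E(d, y) = 8
K(P) = P^(3/2)
o(V) = -10 + 2*V
r(Q) = 3 + (Q + 8/Q)/(Q + Q^(3/2))
√(o(N) + r(-14)) = √((-10 + 2*6) + (8 + 3*(-14)^(5/2) + 4*(-14)²)/((-14)*(-14 + (-14)^(3/2)))) = √((-10 + 12) - (8 + 3*(196*I*√14) + 4*196)/(14*(-14 - 14*I*√14))) = √(2 - (8 + 588*I*√14 + 784)/(14*(-14 - 14*I*√14))) = √(2 - (792 + 588*I*√14)/(14*(-14 - 14*I*√14)))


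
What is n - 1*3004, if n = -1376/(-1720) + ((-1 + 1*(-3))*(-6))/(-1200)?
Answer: -150161/50 ≈ -3003.2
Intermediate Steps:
n = 39/50 (n = -1376*(-1/1720) + ((-1 - 3)*(-6))*(-1/1200) = ⅘ - 4*(-6)*(-1/1200) = ⅘ + 24*(-1/1200) = ⅘ - 1/50 = 39/50 ≈ 0.78000)
n - 1*3004 = 39/50 - 1*3004 = 39/50 - 3004 = -150161/50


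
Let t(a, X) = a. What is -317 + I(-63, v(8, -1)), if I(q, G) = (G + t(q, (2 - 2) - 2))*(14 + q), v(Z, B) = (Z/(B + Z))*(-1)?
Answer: 2826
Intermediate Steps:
v(Z, B) = -Z/(B + Z)
I(q, G) = (14 + q)*(G + q) (I(q, G) = (G + q)*(14 + q) = (14 + q)*(G + q))
-317 + I(-63, v(8, -1)) = -317 + ((-63)² + 14*(-1*8/(-1 + 8)) + 14*(-63) - 1*8/(-1 + 8)*(-63)) = -317 + (3969 + 14*(-1*8/7) - 882 - 1*8/7*(-63)) = -317 + (3969 + 14*(-1*8*⅐) - 882 - 1*8*⅐*(-63)) = -317 + (3969 + 14*(-8/7) - 882 - 8/7*(-63)) = -317 + (3969 - 16 - 882 + 72) = -317 + 3143 = 2826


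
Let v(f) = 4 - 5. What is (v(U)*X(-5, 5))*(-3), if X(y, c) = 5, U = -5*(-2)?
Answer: 15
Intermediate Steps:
U = 10
v(f) = -1
(v(U)*X(-5, 5))*(-3) = -1*5*(-3) = -5*(-3) = 15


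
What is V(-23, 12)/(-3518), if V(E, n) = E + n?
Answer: 11/3518 ≈ 0.0031268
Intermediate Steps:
V(-23, 12)/(-3518) = (-23 + 12)/(-3518) = -11*(-1/3518) = 11/3518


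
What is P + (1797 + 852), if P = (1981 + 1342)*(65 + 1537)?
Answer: 5326095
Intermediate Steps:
P = 5323446 (P = 3323*1602 = 5323446)
P + (1797 + 852) = 5323446 + (1797 + 852) = 5323446 + 2649 = 5326095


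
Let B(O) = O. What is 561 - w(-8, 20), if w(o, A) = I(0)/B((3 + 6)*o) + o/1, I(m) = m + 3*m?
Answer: 569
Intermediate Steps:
I(m) = 4*m
w(o, A) = o (w(o, A) = (4*0)/(((3 + 6)*o)) + o/1 = 0/((9*o)) + o*1 = 0*(1/(9*o)) + o = 0 + o = o)
561 - w(-8, 20) = 561 - 1*(-8) = 561 + 8 = 569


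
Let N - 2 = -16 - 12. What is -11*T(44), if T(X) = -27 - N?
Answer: 11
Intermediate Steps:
N = -26 (N = 2 + (-16 - 12) = 2 - 28 = -26)
T(X) = -1 (T(X) = -27 - 1*(-26) = -27 + 26 = -1)
-11*T(44) = -11*(-1) = 11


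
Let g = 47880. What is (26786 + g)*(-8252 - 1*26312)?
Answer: -2580755624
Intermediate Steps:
(26786 + g)*(-8252 - 1*26312) = (26786 + 47880)*(-8252 - 1*26312) = 74666*(-8252 - 26312) = 74666*(-34564) = -2580755624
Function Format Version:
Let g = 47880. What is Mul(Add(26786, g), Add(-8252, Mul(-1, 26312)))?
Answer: -2580755624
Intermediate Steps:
Mul(Add(26786, g), Add(-8252, Mul(-1, 26312))) = Mul(Add(26786, 47880), Add(-8252, Mul(-1, 26312))) = Mul(74666, Add(-8252, -26312)) = Mul(74666, -34564) = -2580755624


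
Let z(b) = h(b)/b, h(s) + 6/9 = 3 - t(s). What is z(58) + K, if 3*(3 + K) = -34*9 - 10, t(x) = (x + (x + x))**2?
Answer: -36557/58 ≈ -630.29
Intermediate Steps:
t(x) = 9*x**2 (t(x) = (x + 2*x)**2 = (3*x)**2 = 9*x**2)
h(s) = 7/3 - 9*s**2 (h(s) = -2/3 + (3 - 9*s**2) = 7/3 - 9*s**2)
z(b) = (7/3 - 9*b**2)/b
K = -325/3 (K = -3 + (-34*9 - 10)/3 = -3 + (-306 - 10)/3 = -3 + (1/3)*(-316) = -3 - 316/3 = -325/3 ≈ -108.33)
z(58) + K = (-9*58 + (7/3)/58) - 325/3 = (-522 + (7/3)*(1/58)) - 325/3 = (-522 + 7/174) - 325/3 = -90821/174 - 325/3 = -36557/58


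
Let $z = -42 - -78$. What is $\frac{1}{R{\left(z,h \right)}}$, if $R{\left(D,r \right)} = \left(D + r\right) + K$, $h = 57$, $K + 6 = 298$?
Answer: $\frac{1}{385} \approx 0.0025974$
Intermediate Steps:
$z = 36$ ($z = -42 + 78 = 36$)
$K = 292$ ($K = -6 + 298 = 292$)
$R{\left(D,r \right)} = 292 + D + r$ ($R{\left(D,r \right)} = \left(D + r\right) + 292 = 292 + D + r$)
$\frac{1}{R{\left(z,h \right)}} = \frac{1}{292 + 36 + 57} = \frac{1}{385}$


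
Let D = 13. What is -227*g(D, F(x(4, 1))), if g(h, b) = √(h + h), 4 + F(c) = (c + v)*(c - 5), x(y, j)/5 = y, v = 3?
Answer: -227*√26 ≈ -1157.5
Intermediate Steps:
x(y, j) = 5*y
F(c) = -4 + (-5 + c)*(3 + c) (F(c) = -4 + (c + 3)*(c - 5) = -4 + (3 + c)*(-5 + c) = -4 + (-5 + c)*(3 + c))
g(h, b) = √2*√h (g(h, b) = √(2*h) = √2*√h)
-227*g(D, F(x(4, 1))) = -227*√2*√13 = -227*√26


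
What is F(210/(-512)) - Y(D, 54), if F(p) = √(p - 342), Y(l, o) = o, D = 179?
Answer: -54 + I*√87657/16 ≈ -54.0 + 18.504*I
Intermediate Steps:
F(p) = √(-342 + p)
F(210/(-512)) - Y(D, 54) = √(-342 + 210/(-512)) - 1*54 = √(-342 + 210*(-1/512)) - 54 = √(-342 - 105/256) - 54 = √(-87657/256) - 54 = I*√87657/16 - 54 = -54 + I*√87657/16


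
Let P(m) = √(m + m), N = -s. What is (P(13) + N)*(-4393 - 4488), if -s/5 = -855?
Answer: 37966275 - 8881*√26 ≈ 3.7921e+7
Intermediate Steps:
s = 4275 (s = -5*(-855) = 4275)
N = -4275 (N = -1*4275 = -4275)
P(m) = √2*√m (P(m) = √(2*m) = √2*√m)
(P(13) + N)*(-4393 - 4488) = (√2*√13 - 4275)*(-4393 - 4488) = (√26 - 4275)*(-8881) = (-4275 + √26)*(-8881) = 37966275 - 8881*√26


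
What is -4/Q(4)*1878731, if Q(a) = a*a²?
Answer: -1878731/16 ≈ -1.1742e+5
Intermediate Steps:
Q(a) = a³
-4/Q(4)*1878731 = -4/(4³)*1878731 = -4/64*1878731 = -4*1/64*1878731 = -1/16*1878731 = -1878731/16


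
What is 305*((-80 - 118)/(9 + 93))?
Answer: -10065/17 ≈ -592.06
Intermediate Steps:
305*((-80 - 118)/(9 + 93)) = 305*(-198/102) = 305*(-198*1/102) = 305*(-33/17) = -10065/17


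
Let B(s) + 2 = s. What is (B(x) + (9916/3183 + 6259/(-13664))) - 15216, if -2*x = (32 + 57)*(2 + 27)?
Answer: -717880564525/43492512 ≈ -16506.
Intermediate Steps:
x = -2581/2 (x = -(32 + 57)*(2 + 27)/2 = -89*29/2 = -1/2*2581 = -2581/2 ≈ -1290.5)
B(s) = -2 + s
(B(x) + (9916/3183 + 6259/(-13664))) - 15216 = ((-2 - 2581/2) + (9916/3183 + 6259/(-13664))) - 15216 = (-2585/2 + (9916*(1/3183) + 6259*(-1/13664))) - 15216 = (-2585/2 + (9916/3183 - 6259/13664)) - 15216 = (-2585/2 + 115569827/43492512) - 15216 = -56098501933/43492512 - 15216 = -717880564525/43492512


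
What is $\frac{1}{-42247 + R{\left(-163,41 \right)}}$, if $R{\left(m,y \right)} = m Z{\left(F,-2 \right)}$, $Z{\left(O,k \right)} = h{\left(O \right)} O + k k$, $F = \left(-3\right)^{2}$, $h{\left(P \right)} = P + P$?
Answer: $- \frac{1}{69305} \approx -1.4429 \cdot 10^{-5}$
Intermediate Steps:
$h{\left(P \right)} = 2 P$
$F = 9$
$Z{\left(O,k \right)} = k^{2} + 2 O^{2}$ ($Z{\left(O,k \right)} = 2 O O + k k = 2 O^{2} + k^{2} = k^{2} + 2 O^{2}$)
$R{\left(m,y \right)} = 166 m$ ($R{\left(m,y \right)} = m \left(\left(-2\right)^{2} + 2 \cdot 9^{2}\right) = m \left(4 + 2 \cdot 81\right) = m \left(4 + 162\right) = m 166 = 166 m$)
$\frac{1}{-42247 + R{\left(-163,41 \right)}} = \frac{1}{-42247 + 166 \left(-163\right)} = \frac{1}{-42247 - 27058} = \frac{1}{-69305} = - \frac{1}{69305}$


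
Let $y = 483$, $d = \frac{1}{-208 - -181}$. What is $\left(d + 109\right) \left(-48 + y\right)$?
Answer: $\frac{426590}{9} \approx 47399.0$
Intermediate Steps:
$d = - \frac{1}{27}$ ($d = \frac{1}{-208 + 181} = \frac{1}{-27} = - \frac{1}{27} \approx -0.037037$)
$\left(d + 109\right) \left(-48 + y\right) = \left(- \frac{1}{27} + 109\right) \left(-48 + 483\right) = \frac{2942}{27} \cdot 435 = \frac{426590}{9}$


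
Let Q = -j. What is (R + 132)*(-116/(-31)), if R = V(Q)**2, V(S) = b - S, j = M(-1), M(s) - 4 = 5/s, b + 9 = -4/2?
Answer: 32016/31 ≈ 1032.8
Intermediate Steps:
b = -11 (b = -9 - 4/2 = -9 - 4*1/2 = -9 - 2 = -11)
M(s) = 4 + 5/s
j = -1 (j = 4 + 5/(-1) = 4 + 5*(-1) = 4 - 5 = -1)
Q = 1 (Q = -1*(-1) = 1)
V(S) = -11 - S
R = 144 (R = (-11 - 1*1)**2 = (-11 - 1)**2 = (-12)**2 = 144)
(R + 132)*(-116/(-31)) = (144 + 132)*(-116/(-31)) = 276*(-116*(-1/31)) = 276*(116/31) = 32016/31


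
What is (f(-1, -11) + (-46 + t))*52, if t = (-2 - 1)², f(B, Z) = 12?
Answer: -1300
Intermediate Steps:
t = 9 (t = (-3)² = 9)
(f(-1, -11) + (-46 + t))*52 = (12 + (-46 + 9))*52 = (12 - 37)*52 = -25*52 = -1300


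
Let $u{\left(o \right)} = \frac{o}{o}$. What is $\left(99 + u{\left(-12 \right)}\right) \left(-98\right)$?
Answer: $-9800$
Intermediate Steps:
$u{\left(o \right)} = 1$
$\left(99 + u{\left(-12 \right)}\right) \left(-98\right) = \left(99 + 1\right) \left(-98\right) = 100 \left(-98\right) = -9800$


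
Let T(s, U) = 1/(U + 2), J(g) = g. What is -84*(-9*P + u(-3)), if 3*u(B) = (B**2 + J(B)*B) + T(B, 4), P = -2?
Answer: -6062/3 ≈ -2020.7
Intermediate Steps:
T(s, U) = 1/(2 + U)
u(B) = 1/18 + 2*B**2/3 (u(B) = ((B**2 + B*B) + 1/(2 + 4))/3 = ((B**2 + B**2) + 1/6)/3 = (2*B**2 + 1/6)/3 = (1/6 + 2*B**2)/3 = 1/18 + 2*B**2/3)
-84*(-9*P + u(-3)) = -84*(-9*(-2) + (1/18 + (2/3)*(-3)**2)) = -84*(18 + (1/18 + (2/3)*9)) = -84*(18 + (1/18 + 6)) = -84*(18 + 109/18) = -84*433/18 = -6062/3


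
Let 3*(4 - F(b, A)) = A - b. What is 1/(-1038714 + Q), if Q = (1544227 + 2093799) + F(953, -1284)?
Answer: 3/7800185 ≈ 3.8461e-7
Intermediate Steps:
F(b, A) = 4 - A/3 + b/3 (F(b, A) = 4 - (A - b)/3 = 4 + (-A/3 + b/3) = 4 - A/3 + b/3)
Q = 10916327/3 (Q = (1544227 + 2093799) + (4 - 1/3*(-1284) + (1/3)*953) = 3638026 + (4 + 428 + 953/3) = 3638026 + 2249/3 = 10916327/3 ≈ 3.6388e+6)
1/(-1038714 + Q) = 1/(-1038714 + 10916327/3) = 1/(7800185/3) = 3/7800185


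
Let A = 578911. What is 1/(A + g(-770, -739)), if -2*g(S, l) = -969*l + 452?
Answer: 2/441279 ≈ 4.5323e-6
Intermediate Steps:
g(S, l) = -226 + 969*l/2 (g(S, l) = -(-969*l + 452)/2 = -(452 - 969*l)/2 = -226 + 969*l/2)
1/(A + g(-770, -739)) = 1/(578911 + (-226 + (969/2)*(-739))) = 1/(578911 + (-226 - 716091/2)) = 1/(578911 - 716543/2) = 1/(441279/2) = 2/441279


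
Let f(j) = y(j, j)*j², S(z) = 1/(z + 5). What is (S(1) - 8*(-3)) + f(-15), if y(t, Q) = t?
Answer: -20105/6 ≈ -3350.8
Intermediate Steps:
S(z) = 1/(5 + z)
f(j) = j³ (f(j) = j*j² = j³)
(S(1) - 8*(-3)) + f(-15) = (1/(5 + 1) - 8*(-3)) + (-15)³ = (1/6 + 24) - 3375 = (⅙ + 24) - 3375 = 145/6 - 3375 = -20105/6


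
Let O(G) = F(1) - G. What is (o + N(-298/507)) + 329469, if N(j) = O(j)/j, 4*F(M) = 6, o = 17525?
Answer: 206806307/596 ≈ 3.4699e+5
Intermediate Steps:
F(M) = 3/2 (F(M) = (1/4)*6 = 3/2)
O(G) = 3/2 - G
N(j) = (3/2 - j)/j
(o + N(-298/507)) + 329469 = (17525 + (3/2 - (-298)/507)/((-298/507))) + 329469 = (17525 + (3/2 - (-298)/507)/((-298*1/507))) + 329469 = (17525 + (3/2 - 1*(-298/507))/(-298/507)) + 329469 = (17525 - 507*(3/2 + 298/507)/298) + 329469 = (17525 - 507/298*2117/1014) + 329469 = (17525 - 2117/596) + 329469 = 10442783/596 + 329469 = 206806307/596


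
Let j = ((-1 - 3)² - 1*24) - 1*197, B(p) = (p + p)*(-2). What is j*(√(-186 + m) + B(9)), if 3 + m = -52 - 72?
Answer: 7380 - 205*I*√313 ≈ 7380.0 - 3626.8*I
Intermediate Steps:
m = -127 (m = -3 + (-52 - 72) = -3 - 124 = -127)
B(p) = -4*p (B(p) = (2*p)*(-2) = -4*p)
j = -205 (j = ((-4)² - 24) - 197 = (16 - 24) - 197 = -8 - 197 = -205)
j*(√(-186 + m) + B(9)) = -205*(√(-186 - 127) - 4*9) = -205*(√(-313) - 36) = -205*(I*√313 - 36) = -205*(-36 + I*√313) = 7380 - 205*I*√313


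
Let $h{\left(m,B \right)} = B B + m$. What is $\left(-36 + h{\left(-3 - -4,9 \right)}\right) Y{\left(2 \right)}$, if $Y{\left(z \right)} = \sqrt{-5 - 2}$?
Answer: $46 i \sqrt{7} \approx 121.7 i$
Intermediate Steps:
$Y{\left(z \right)} = i \sqrt{7}$ ($Y{\left(z \right)} = \sqrt{-7} = i \sqrt{7}$)
$h{\left(m,B \right)} = m + B^{2}$ ($h{\left(m,B \right)} = B^{2} + m = m + B^{2}$)
$\left(-36 + h{\left(-3 - -4,9 \right)}\right) Y{\left(2 \right)} = \left(-36 + \left(\left(-3 - -4\right) + 9^{2}\right)\right) i \sqrt{7} = \left(-36 + \left(\left(-3 + 4\right) + 81\right)\right) i \sqrt{7} = \left(-36 + \left(1 + 81\right)\right) i \sqrt{7} = \left(-36 + 82\right) i \sqrt{7} = 46 i \sqrt{7}$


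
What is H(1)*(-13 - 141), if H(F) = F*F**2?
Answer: -154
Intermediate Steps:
H(F) = F**3
H(1)*(-13 - 141) = 1**3*(-13 - 141) = 1*(-154) = -154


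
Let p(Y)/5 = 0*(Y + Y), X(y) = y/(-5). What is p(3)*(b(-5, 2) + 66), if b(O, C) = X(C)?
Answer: 0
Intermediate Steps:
X(y) = -y/5 (X(y) = y*(-⅕) = -y/5)
b(O, C) = -C/5
p(Y) = 0 (p(Y) = 5*(0*(Y + Y)) = 5*(0*(2*Y)) = 5*0 = 0)
p(3)*(b(-5, 2) + 66) = 0*(-⅕*2 + 66) = 0*(-⅖ + 66) = 0*(328/5) = 0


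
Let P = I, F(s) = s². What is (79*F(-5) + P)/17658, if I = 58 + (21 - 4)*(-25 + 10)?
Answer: 889/8829 ≈ 0.10069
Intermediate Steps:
I = -197 (I = 58 + 17*(-15) = 58 - 255 = -197)
P = -197
(79*F(-5) + P)/17658 = (79*(-5)² - 197)/17658 = (79*25 - 197)*(1/17658) = (1975 - 197)*(1/17658) = 1778*(1/17658) = 889/8829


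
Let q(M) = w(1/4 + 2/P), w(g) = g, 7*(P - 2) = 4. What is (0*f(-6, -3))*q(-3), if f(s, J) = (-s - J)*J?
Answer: 0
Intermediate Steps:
P = 18/7 (P = 2 + (⅐)*4 = 2 + 4/7 = 18/7 ≈ 2.5714)
f(s, J) = J*(-J - s) (f(s, J) = (-J - s)*J = J*(-J - s))
q(M) = 37/36 (q(M) = 1/4 + 2/(18/7) = 1*(¼) + 2*(7/18) = ¼ + 7/9 = 37/36)
(0*f(-6, -3))*q(-3) = (0*(-1*(-3)*(-3 - 6)))*(37/36) = (0*(-1*(-3)*(-9)))*(37/36) = (0*(-27))*(37/36) = 0*(37/36) = 0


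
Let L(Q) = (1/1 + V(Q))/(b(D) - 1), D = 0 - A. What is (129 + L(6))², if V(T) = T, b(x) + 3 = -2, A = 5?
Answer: 588289/36 ≈ 16341.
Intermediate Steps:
D = -5 (D = 0 - 1*5 = 0 - 5 = -5)
b(x) = -5 (b(x) = -3 - 2 = -5)
L(Q) = -⅙ - Q/6 (L(Q) = (1/1 + Q)/(-5 - 1) = (1 + Q)/(-6) = (1 + Q)*(-⅙) = -⅙ - Q/6)
(129 + L(6))² = (129 + (-⅙ - ⅙*6))² = (129 + (-⅙ - 1))² = (129 - 7/6)² = (767/6)² = 588289/36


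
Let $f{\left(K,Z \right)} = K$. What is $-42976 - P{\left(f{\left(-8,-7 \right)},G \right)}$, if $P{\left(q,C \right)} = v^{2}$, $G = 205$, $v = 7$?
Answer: $-43025$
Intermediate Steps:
$P{\left(q,C \right)} = 49$ ($P{\left(q,C \right)} = 7^{2} = 49$)
$-42976 - P{\left(f{\left(-8,-7 \right)},G \right)} = -42976 - 49 = -43025$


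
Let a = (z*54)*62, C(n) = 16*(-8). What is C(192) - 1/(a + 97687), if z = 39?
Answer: -29217153/228259 ≈ -128.00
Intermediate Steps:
C(n) = -128
a = 130572 (a = (39*54)*62 = 2106*62 = 130572)
C(192) - 1/(a + 97687) = -128 - 1/(130572 + 97687) = -128 - 1/228259 = -29217153/228259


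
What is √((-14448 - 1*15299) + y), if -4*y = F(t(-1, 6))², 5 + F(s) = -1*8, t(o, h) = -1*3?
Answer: I*√119157/2 ≈ 172.6*I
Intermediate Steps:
t(o, h) = -3
F(s) = -13 (F(s) = -5 - 1*8 = -5 - 8 = -13)
y = -169/4 (y = -¼*(-13)² = -¼*169 = -169/4 ≈ -42.250)
√((-14448 - 1*15299) + y) = √((-14448 - 1*15299) - 169/4) = √((-14448 - 15299) - 169/4) = √(-29747 - 169/4) = √(-119157/4) = I*√119157/2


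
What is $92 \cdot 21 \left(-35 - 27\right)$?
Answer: $-119784$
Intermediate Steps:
$92 \cdot 21 \left(-35 - 27\right) = 1932 \left(-35 - 27\right) = 1932 \left(-62\right) = -119784$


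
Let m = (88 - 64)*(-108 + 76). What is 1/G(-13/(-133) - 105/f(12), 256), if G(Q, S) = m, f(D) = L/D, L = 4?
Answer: -1/768 ≈ -0.0013021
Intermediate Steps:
f(D) = 4/D
m = -768 (m = 24*(-32) = -768)
G(Q, S) = -768
1/G(-13/(-133) - 105/f(12), 256) = 1/(-768) = -1/768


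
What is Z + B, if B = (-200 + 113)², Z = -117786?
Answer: -110217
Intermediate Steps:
B = 7569 (B = (-87)² = 7569)
Z + B = -117786 + 7569 = -110217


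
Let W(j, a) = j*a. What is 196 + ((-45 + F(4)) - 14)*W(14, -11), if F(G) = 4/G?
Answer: 9128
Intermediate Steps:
W(j, a) = a*j
196 + ((-45 + F(4)) - 14)*W(14, -11) = 196 + ((-45 + 4/4) - 14)*(-11*14) = 196 + ((-45 + 4*(1/4)) - 14)*(-154) = 196 + ((-45 + 1) - 14)*(-154) = 196 + (-44 - 14)*(-154) = 196 - 58*(-154) = 196 + 8932 = 9128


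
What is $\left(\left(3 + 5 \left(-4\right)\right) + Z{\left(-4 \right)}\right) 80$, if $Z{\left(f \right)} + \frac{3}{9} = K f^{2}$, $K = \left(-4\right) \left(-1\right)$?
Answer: $\frac{11200}{3} \approx 3733.3$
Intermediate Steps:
$K = 4$
$Z{\left(f \right)} = - \frac{1}{3} + 4 f^{2}$
$\left(\left(3 + 5 \left(-4\right)\right) + Z{\left(-4 \right)}\right) 80 = \left(\left(3 + 5 \left(-4\right)\right) - \left(\frac{1}{3} - 4 \left(-4\right)^{2}\right)\right) 80 = \left(\left(3 - 20\right) + \left(- \frac{1}{3} + 4 \cdot 16\right)\right) 80 = \left(-17 + \left(- \frac{1}{3} + 64\right)\right) 80 = \left(-17 + \frac{191}{3}\right) 80 = \frac{140}{3} \cdot 80 = \frac{11200}{3}$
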